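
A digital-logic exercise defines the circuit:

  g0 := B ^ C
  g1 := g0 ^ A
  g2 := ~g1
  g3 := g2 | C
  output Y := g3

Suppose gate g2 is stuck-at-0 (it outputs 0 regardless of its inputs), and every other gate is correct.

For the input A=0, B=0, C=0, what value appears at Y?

0

Propagate with g2 forced: g0=0, g1=0, g2=0 [stuck-at-0], g3=0.
So Y = 0. (Without the fault it would be 1.)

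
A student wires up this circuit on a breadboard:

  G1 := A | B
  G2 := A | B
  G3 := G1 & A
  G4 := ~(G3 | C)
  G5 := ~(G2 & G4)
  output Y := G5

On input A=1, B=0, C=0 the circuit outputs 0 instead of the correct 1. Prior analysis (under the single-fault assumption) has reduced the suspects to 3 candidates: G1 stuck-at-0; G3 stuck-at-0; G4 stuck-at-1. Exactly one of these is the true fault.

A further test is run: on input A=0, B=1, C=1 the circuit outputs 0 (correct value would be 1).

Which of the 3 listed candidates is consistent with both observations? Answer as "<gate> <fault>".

Evaluate each candidate on input A=0, B=1, C=1:
  G1 stuck-at-0: G1=0 [stuck-at-0], G2=1, G3=0, G4=0, G5=1 → 1 — eliminated
  G3 stuck-at-0: G1=1, G2=1, G3=0 [stuck-at-0], G4=0, G5=1 → 1 — eliminated
  G4 stuck-at-1: G1=1, G2=1, G3=0, G4=1 [stuck-at-1], G5=0 → 0 — matches
Only G4 stuck-at-1 reproduces the observed 0.

G4 stuck-at-1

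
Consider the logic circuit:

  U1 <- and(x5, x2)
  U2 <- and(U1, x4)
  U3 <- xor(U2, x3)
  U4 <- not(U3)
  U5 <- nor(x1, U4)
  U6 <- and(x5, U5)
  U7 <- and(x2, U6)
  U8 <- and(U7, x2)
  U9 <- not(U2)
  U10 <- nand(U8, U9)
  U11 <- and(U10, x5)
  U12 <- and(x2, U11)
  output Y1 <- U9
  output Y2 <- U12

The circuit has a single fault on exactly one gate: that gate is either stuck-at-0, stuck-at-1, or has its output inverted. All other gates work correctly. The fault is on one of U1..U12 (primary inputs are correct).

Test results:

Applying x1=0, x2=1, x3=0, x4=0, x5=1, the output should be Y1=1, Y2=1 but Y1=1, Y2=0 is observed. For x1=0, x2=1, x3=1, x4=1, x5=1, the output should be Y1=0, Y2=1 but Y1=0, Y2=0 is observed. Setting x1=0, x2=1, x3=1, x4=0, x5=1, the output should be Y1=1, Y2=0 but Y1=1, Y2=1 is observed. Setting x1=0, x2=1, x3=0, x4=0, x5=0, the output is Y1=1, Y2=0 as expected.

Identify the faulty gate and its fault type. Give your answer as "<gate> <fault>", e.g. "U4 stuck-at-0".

Fault-free values for test 1 (x1=0, x2=1, x3=0, x4=0, x5=1): U1=1, U2=0, U3=0, U4=1, U5=0, U6=0, U7=0, U8=0, U9=1, U10=1, U11=1, U12=1, giving Y1=1, Y2=1. Observed Y1=1, Y2=0.
Test 1: faults giving observed Y1=1, Y2=0 are {U3 stuck-at-1, U3 inverted output, U4 stuck-at-0, U4 inverted output, U5 stuck-at-1, U5 inverted output, U6 stuck-at-1, U6 inverted output, U7 stuck-at-1, U7 inverted output, U8 stuck-at-1, U8 inverted output, U10 stuck-at-0, U10 inverted output, U11 stuck-at-0, U11 inverted output, U12 stuck-at-0, U12 inverted output}.
Test 2 (x1=0, x2=1, x3=1, x4=1, x5=1): fault-free U1=1, U2=1, U3=0, U4=1, U5=0, U6=0, U7=0, U8=0, U9=0, U10=1, U11=1, U12=1 → Y1=0, Y2=1; observed Y1=0, Y2=0. Eliminates U3 stuck-at-1, U3 inverted output, U4 stuck-at-0, U4 inverted output, U5 stuck-at-1, U5 inverted output, U6 stuck-at-1, U6 inverted output, U7 stuck-at-1, U7 inverted output, U8 stuck-at-1, U8 inverted output.
Test 3 (x1=0, x2=1, x3=1, x4=0, x5=1): fault-free U1=1, U2=0, U3=1, U4=0, U5=1, U6=1, U7=1, U8=1, U9=1, U10=0, U11=0, U12=0 → Y1=1, Y2=0; observed Y1=1, Y2=1. Eliminates U10 stuck-at-0, U11 stuck-at-0, U12 stuck-at-0.
Test 4 (x1=0, x2=1, x3=0, x4=0, x5=0): fault-free U1=0, U2=0, U3=0, U4=1, U5=0, U6=0, U7=0, U8=0, U9=1, U10=1, U11=0, U12=0 → Y1=1, Y2=0; observed Y1=1, Y2=0. Eliminates U11 inverted output, U12 inverted output.
Only U10 inverted output is consistent with every test.

U10 inverted output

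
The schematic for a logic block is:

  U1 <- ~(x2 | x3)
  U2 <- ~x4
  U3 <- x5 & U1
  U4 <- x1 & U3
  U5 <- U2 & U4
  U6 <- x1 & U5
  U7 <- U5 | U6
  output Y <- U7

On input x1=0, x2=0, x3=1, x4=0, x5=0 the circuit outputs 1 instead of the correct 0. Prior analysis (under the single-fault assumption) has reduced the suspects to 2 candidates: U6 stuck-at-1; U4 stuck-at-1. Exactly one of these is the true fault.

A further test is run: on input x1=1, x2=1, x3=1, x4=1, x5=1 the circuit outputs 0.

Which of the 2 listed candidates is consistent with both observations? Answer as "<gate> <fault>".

Evaluate each candidate on input x1=1, x2=1, x3=1, x4=1, x5=1:
  U6 stuck-at-1: U1=0, U2=0, U3=0, U4=0, U5=0, U6=1 [stuck-at-1], U7=1 → 1 — eliminated
  U4 stuck-at-1: U1=0, U2=0, U3=0, U4=1 [stuck-at-1], U5=0, U6=0, U7=0 → 0 — matches
Only U4 stuck-at-1 reproduces the observed 0.

U4 stuck-at-1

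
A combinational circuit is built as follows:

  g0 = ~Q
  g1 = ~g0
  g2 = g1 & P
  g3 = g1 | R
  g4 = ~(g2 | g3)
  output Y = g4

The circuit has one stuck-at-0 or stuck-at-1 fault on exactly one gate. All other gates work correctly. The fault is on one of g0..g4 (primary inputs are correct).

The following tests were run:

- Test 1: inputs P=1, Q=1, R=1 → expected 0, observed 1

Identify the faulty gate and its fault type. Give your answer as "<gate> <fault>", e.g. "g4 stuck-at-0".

Fault-free values for test 1 (P=1, Q=1, R=1): g0=0, g1=1, g2=1, g3=1, g4=0, giving Y=0. Observed 1.
Test 1: faults giving observed 1 are {g4 stuck-at-1}.
Only g4 stuck-at-1 is consistent with every test.

g4 stuck-at-1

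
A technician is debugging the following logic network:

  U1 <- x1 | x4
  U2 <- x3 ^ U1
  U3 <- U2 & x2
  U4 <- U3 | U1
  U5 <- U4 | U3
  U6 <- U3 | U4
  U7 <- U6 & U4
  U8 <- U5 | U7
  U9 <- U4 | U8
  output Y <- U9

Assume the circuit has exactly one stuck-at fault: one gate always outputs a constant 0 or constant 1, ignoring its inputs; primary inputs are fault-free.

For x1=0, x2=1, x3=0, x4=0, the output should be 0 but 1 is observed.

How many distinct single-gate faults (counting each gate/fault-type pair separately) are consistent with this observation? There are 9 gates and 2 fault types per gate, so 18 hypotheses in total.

8

Fault-free: U1=0, U2=0, U3=0, U4=0, U5=0, U6=0, U7=0, U8=0, U9=0 → 0. Observed 1.
  U1: stuck-at-1 ✓; others ✗
  U2: stuck-at-1 ✓; others ✗
  U3: stuck-at-1 ✓; others ✗
  U4: stuck-at-1 ✓; others ✗
  U5: stuck-at-1 ✓; others ✗
  U6: none of the 2 fault types match ✗
  U7: stuck-at-1 ✓; others ✗
  U8: stuck-at-1 ✓; others ✗
  U9: stuck-at-1 ✓; others ✗
Consistent faults: {U1 stuck-at-1, U2 stuck-at-1, U3 stuck-at-1, U4 stuck-at-1, U5 stuck-at-1, U7 stuck-at-1, U8 stuck-at-1, U9 stuck-at-1} — 8 in all.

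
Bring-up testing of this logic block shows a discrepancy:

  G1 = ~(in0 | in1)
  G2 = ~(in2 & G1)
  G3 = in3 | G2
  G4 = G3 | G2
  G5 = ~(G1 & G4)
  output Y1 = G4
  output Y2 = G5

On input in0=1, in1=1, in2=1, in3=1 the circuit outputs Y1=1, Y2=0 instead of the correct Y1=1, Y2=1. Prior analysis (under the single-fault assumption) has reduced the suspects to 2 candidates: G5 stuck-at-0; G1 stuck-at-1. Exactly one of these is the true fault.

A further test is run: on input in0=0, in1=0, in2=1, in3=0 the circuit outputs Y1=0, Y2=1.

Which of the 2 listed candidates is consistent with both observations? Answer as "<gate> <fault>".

G1 stuck-at-1

Evaluate each candidate on input in0=0, in1=0, in2=1, in3=0:
  G5 stuck-at-0: G1=1, G2=0, G3=0, G4=0, G5=0 [stuck-at-0] → Y1=0, Y2=0 — eliminated
  G1 stuck-at-1: G1=1 [stuck-at-1], G2=0, G3=0, G4=0, G5=1 → Y1=0, Y2=1 — matches
Only G1 stuck-at-1 reproduces the observed Y1=0, Y2=1.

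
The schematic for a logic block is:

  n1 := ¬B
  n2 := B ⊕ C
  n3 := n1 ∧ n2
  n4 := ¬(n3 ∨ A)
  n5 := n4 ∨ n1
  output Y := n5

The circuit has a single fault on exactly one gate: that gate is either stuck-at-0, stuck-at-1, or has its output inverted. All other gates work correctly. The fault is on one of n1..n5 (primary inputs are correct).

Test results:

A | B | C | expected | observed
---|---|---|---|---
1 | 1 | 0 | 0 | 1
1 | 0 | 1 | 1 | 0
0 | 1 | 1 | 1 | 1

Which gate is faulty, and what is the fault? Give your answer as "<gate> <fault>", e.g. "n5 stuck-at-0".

n1 inverted output

Fault-free values for test 1 (A=1, B=1, C=0): n1=0, n2=1, n3=0, n4=0, n5=0, giving Y=0. Observed 1.
Test 1: faults giving observed 1 are {n1 stuck-at-1, n1 inverted output, n4 stuck-at-1, n4 inverted output, n5 stuck-at-1, n5 inverted output}.
Test 2 (A=1, B=0, C=1): fault-free n1=1, n2=1, n3=1, n4=0, n5=1 → 1; observed 0. Eliminates n1 stuck-at-1, n4 stuck-at-1, n4 inverted output, n5 stuck-at-1.
Test 3 (A=0, B=1, C=1): fault-free n1=0, n2=0, n3=0, n4=1, n5=1 → 1; observed 1. Eliminates n5 inverted output.
Only n1 inverted output is consistent with every test.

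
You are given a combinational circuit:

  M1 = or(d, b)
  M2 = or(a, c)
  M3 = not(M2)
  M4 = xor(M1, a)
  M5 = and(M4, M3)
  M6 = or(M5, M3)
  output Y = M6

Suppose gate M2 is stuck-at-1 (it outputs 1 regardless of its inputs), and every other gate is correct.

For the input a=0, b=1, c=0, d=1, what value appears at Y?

0

Propagate with M2 forced: M1=1, M2=1 [stuck-at-1], M3=0, M4=1, M5=0, M6=0.
So Y = 0. (Without the fault it would be 1.)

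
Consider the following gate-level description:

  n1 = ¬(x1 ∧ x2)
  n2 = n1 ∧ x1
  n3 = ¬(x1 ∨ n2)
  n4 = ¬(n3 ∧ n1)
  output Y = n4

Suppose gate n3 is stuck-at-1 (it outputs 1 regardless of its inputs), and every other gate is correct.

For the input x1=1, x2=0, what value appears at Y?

0

Propagate with n3 forced: n1=1, n2=1, n3=1 [stuck-at-1], n4=0.
So Y = 0. (Without the fault it would be 1.)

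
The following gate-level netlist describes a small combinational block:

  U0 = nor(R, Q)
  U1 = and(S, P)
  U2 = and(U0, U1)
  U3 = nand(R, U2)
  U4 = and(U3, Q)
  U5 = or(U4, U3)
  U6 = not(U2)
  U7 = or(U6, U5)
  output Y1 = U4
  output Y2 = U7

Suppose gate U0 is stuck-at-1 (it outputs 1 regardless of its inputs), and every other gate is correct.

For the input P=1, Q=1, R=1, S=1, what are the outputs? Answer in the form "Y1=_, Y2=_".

Propagate with U0 forced: U0=1 [stuck-at-1], U1=1, U2=1, U3=0, U4=0, U5=0, U6=0, U7=0.
So the outputs are Y1=0, Y2=0. (Without the fault they would be Y1=1, Y2=1.)

Y1=0, Y2=0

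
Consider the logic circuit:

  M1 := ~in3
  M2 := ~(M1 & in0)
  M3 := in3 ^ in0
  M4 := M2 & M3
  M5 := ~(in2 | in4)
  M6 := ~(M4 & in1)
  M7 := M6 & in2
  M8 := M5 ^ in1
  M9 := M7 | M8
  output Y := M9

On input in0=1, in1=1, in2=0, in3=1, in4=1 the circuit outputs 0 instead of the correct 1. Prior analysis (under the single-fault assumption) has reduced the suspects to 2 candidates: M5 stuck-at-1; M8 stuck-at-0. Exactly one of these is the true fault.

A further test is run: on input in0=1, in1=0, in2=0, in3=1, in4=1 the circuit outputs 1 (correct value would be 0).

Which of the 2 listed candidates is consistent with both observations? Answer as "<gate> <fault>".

M5 stuck-at-1

Evaluate each candidate on input in0=1, in1=0, in2=0, in3=1, in4=1:
  M5 stuck-at-1: M1=0, M2=1, M3=0, M4=0, M5=1 [stuck-at-1], M6=1, M7=0, M8=1, M9=1 → 1 — matches
  M8 stuck-at-0: M1=0, M2=1, M3=0, M4=0, M5=0, M6=1, M7=0, M8=0 [stuck-at-0], M9=0 → 0 — eliminated
Only M5 stuck-at-1 reproduces the observed 1.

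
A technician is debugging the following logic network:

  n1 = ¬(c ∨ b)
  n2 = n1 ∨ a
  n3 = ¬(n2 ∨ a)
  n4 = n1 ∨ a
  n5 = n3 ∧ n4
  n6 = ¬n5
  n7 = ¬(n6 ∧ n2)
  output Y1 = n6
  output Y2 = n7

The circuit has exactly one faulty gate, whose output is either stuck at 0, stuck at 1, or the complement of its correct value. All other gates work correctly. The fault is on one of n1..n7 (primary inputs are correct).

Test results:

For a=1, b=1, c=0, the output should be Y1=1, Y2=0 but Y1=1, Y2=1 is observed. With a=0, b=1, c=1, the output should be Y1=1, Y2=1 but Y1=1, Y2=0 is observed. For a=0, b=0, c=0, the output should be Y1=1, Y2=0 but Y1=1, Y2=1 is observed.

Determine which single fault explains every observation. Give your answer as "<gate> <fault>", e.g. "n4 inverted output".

Fault-free values for test 1 (a=1, b=1, c=0): n1=0, n2=1, n3=0, n4=1, n5=0, n6=1, n7=0, giving Y1=1, Y2=0. Observed Y1=1, Y2=1.
Test 1: faults giving observed Y1=1, Y2=1 are {n2 stuck-at-0, n2 inverted output, n7 stuck-at-1, n7 inverted output}.
Test 2 (a=0, b=1, c=1): fault-free n1=0, n2=0, n3=1, n4=0, n5=0, n6=1, n7=1 → Y1=1, Y2=1; observed Y1=1, Y2=0. Eliminates n2 stuck-at-0, n7 stuck-at-1.
Test 3 (a=0, b=0, c=0): fault-free n1=1, n2=1, n3=0, n4=1, n5=0, n6=1, n7=0 → Y1=1, Y2=0; observed Y1=1, Y2=1. Eliminates n2 inverted output.
Only n7 inverted output is consistent with every test.

n7 inverted output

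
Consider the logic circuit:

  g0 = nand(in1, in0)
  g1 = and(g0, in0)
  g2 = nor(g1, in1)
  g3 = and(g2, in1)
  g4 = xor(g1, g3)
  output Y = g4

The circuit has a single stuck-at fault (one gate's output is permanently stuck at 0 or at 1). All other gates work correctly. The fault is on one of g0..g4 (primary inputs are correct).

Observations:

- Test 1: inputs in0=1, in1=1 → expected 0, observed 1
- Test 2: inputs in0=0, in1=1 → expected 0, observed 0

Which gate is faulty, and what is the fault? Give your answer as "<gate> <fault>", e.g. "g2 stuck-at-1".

Fault-free values for test 1 (in0=1, in1=1): g0=0, g1=0, g2=0, g3=0, g4=0, giving Y=0. Observed 1.
Test 1: faults giving observed 1 are {g0 stuck-at-1, g1 stuck-at-1, g2 stuck-at-1, g3 stuck-at-1, g4 stuck-at-1}.
Test 2 (in0=0, in1=1): fault-free g0=1, g1=0, g2=0, g3=0, g4=0 → 0; observed 0. Eliminates g1 stuck-at-1, g2 stuck-at-1, g3 stuck-at-1, g4 stuck-at-1.
Only g0 stuck-at-1 is consistent with every test.

g0 stuck-at-1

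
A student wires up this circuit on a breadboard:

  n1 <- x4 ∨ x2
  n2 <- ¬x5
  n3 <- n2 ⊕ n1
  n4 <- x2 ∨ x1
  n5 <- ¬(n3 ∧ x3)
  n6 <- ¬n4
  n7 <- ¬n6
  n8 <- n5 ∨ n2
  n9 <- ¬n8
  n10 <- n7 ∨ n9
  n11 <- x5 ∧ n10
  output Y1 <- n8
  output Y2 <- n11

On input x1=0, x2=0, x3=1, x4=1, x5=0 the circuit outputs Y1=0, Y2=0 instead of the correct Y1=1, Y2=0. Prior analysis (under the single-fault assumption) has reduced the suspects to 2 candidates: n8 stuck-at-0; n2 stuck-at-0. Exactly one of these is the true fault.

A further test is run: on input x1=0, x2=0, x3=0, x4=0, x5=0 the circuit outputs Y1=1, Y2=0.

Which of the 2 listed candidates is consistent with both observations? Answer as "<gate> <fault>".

n2 stuck-at-0

Evaluate each candidate on input x1=0, x2=0, x3=0, x4=0, x5=0:
  n8 stuck-at-0: n1=0, n2=1, n3=1, n4=0, n5=1, n6=1, n7=0, n8=0 [stuck-at-0], n9=1, n10=1, n11=0 → Y1=0, Y2=0 — eliminated
  n2 stuck-at-0: n1=0, n2=0 [stuck-at-0], n3=0, n4=0, n5=1, n6=1, n7=0, n8=1, n9=0, n10=0, n11=0 → Y1=1, Y2=0 — matches
Only n2 stuck-at-0 reproduces the observed Y1=1, Y2=0.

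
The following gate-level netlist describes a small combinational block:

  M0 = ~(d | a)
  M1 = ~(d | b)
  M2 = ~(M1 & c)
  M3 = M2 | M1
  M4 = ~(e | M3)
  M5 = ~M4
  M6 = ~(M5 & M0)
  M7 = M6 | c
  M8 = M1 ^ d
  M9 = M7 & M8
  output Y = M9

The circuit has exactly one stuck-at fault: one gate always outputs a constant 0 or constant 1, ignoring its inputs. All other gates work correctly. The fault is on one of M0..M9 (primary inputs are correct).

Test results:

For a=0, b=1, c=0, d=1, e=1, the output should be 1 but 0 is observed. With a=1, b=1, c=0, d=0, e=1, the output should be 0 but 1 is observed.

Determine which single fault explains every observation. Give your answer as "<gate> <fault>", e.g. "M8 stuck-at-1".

M1 stuck-at-1

Fault-free values for test 1 (a=0, b=1, c=0, d=1, e=1): M0=0, M1=0, M2=1, M3=1, M4=0, M5=1, M6=1, M7=1, M8=1, M9=1, giving Y=1. Observed 0.
Test 1: faults giving observed 0 are {M0 stuck-at-1, M1 stuck-at-1, M6 stuck-at-0, M7 stuck-at-0, M8 stuck-at-0, M9 stuck-at-0}.
Test 2 (a=1, b=1, c=0, d=0, e=1): fault-free M0=0, M1=0, M2=1, M3=1, M4=0, M5=1, M6=1, M7=1, M8=0, M9=0 → 0; observed 1. Eliminates M0 stuck-at-1, M6 stuck-at-0, M7 stuck-at-0, M8 stuck-at-0, M9 stuck-at-0.
Only M1 stuck-at-1 is consistent with every test.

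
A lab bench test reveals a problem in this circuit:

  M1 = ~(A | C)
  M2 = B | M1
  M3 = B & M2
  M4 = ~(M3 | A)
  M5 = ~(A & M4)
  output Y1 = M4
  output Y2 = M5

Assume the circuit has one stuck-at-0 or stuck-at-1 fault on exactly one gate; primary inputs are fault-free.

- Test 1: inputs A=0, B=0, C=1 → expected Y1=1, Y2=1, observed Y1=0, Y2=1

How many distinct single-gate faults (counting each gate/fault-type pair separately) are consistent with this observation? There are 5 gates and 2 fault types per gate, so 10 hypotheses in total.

Fault-free: M1=0, M2=0, M3=0, M4=1, M5=1 → Y1=1, Y2=1. Observed Y1=0, Y2=1.
  M1 stuck-at-0: output Y1=1, Y2=1 ✗
  M1 stuck-at-1: output Y1=1, Y2=1 ✗
  M2 stuck-at-0: output Y1=1, Y2=1 ✗
  M2 stuck-at-1: output Y1=1, Y2=1 ✗
  M3 stuck-at-0: output Y1=1, Y2=1 ✗
  M3 stuck-at-1: output Y1=0, Y2=1 ✓
  M4 stuck-at-0: output Y1=0, Y2=1 ✓
  M4 stuck-at-1: output Y1=1, Y2=1 ✗
  M5 stuck-at-0: output Y1=1, Y2=0 ✗
  M5 stuck-at-1: output Y1=1, Y2=1 ✗
Consistent faults: {M3 stuck-at-1, M4 stuck-at-0} — 2 in all.

2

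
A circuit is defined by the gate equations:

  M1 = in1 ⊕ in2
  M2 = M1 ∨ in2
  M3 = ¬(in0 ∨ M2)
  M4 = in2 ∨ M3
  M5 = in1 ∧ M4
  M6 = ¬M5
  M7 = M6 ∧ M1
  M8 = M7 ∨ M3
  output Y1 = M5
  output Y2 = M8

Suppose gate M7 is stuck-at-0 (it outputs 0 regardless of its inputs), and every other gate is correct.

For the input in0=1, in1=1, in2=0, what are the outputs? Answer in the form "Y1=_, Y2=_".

Propagate with M7 forced: M1=1, M2=1, M3=0, M4=0, M5=0, M6=1, M7=0 [stuck-at-0], M8=0.
So the outputs are Y1=0, Y2=0. (Without the fault they would be Y1=0, Y2=1.)

Y1=0, Y2=0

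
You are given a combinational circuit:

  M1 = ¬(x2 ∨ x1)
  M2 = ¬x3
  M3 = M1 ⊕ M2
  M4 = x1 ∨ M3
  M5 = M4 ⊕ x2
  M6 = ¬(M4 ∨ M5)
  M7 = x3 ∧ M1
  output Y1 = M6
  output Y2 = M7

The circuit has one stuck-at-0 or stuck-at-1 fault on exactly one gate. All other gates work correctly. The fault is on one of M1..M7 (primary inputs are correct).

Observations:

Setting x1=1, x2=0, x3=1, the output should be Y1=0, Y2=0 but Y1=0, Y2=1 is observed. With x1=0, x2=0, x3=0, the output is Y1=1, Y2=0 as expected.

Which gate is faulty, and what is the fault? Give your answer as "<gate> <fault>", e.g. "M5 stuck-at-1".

Fault-free values for test 1 (x1=1, x2=0, x3=1): M1=0, M2=0, M3=0, M4=1, M5=1, M6=0, M7=0, giving Y1=0, Y2=0. Observed Y1=0, Y2=1.
Test 1: faults giving observed Y1=0, Y2=1 are {M1 stuck-at-1, M7 stuck-at-1}.
Test 2 (x1=0, x2=0, x3=0): fault-free M1=1, M2=1, M3=0, M4=0, M5=0, M6=1, M7=0 → Y1=1, Y2=0; observed Y1=1, Y2=0. Eliminates M7 stuck-at-1.
Only M1 stuck-at-1 is consistent with every test.

M1 stuck-at-1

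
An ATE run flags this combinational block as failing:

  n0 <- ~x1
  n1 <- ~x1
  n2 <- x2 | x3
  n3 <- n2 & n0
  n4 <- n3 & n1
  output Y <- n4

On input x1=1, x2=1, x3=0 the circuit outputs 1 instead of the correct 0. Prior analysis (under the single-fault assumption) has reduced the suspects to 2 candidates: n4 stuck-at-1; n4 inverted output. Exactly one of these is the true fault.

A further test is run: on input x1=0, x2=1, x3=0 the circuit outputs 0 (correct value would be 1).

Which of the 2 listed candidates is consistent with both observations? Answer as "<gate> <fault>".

n4 inverted output

Evaluate each candidate on input x1=0, x2=1, x3=0:
  n4 stuck-at-1: n0=1, n1=1, n2=1, n3=1, n4=1 [stuck-at-1] → 1 — eliminated
  n4 inverted output: n0=1, n1=1, n2=1, n3=1, n4=0 [inverted output] → 0 — matches
Only n4 inverted output reproduces the observed 0.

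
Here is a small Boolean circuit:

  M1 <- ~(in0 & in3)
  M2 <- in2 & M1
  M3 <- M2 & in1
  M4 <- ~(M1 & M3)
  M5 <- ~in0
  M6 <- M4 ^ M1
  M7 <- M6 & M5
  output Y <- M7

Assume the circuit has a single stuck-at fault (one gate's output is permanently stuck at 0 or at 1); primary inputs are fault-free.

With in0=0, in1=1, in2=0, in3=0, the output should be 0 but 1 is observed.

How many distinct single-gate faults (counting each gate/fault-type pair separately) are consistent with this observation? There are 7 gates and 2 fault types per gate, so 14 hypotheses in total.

Fault-free: M1=1, M2=0, M3=0, M4=1, M5=1, M6=0, M7=0 → 0. Observed 1.
  M1 stuck-at-0: output 1 ✓
  M1 stuck-at-1: output 0 ✗
  M2 stuck-at-0: output 0 ✗
  M2 stuck-at-1: output 1 ✓
  M3 stuck-at-0: output 0 ✗
  M3 stuck-at-1: output 1 ✓
  M4 stuck-at-0: output 1 ✓
  M4 stuck-at-1: output 0 ✗
  M5 stuck-at-0: output 0 ✗
  M5 stuck-at-1: output 0 ✗
  M6 stuck-at-0: output 0 ✗
  M6 stuck-at-1: output 1 ✓
  M7 stuck-at-0: output 0 ✗
  M7 stuck-at-1: output 1 ✓
Consistent faults: {M1 stuck-at-0, M2 stuck-at-1, M3 stuck-at-1, M4 stuck-at-0, M6 stuck-at-1, M7 stuck-at-1} — 6 in all.

6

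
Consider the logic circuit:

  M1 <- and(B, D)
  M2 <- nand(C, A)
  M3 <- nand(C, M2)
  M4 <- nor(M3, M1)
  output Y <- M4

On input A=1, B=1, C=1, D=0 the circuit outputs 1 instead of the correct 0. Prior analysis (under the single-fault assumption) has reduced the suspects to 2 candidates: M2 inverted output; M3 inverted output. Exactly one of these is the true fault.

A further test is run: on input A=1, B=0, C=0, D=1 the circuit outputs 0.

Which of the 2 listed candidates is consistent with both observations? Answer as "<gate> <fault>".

Evaluate each candidate on input A=1, B=0, C=0, D=1:
  M2 inverted output: M1=0, M2=0 [inverted output], M3=1, M4=0 → 0 — matches
  M3 inverted output: M1=0, M2=1, M3=0 [inverted output], M4=1 → 1 — eliminated
Only M2 inverted output reproduces the observed 0.

M2 inverted output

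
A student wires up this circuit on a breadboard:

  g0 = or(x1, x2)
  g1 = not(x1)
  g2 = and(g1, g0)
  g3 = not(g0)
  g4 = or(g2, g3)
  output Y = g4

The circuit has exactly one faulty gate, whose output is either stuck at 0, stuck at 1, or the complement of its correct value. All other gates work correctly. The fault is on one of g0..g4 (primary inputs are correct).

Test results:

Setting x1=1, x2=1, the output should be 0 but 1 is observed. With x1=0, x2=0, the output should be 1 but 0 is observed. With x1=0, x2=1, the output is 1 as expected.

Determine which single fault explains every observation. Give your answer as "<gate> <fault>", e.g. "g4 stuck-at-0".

Fault-free values for test 1 (x1=1, x2=1): g0=1, g1=0, g2=0, g3=0, g4=0, giving Y=0. Observed 1.
Test 1: faults giving observed 1 are {g0 stuck-at-0, g0 inverted output, g1 stuck-at-1, g1 inverted output, g2 stuck-at-1, g2 inverted output, g3 stuck-at-1, g3 inverted output, g4 stuck-at-1, g4 inverted output}.
Test 2 (x1=0, x2=0): fault-free g0=0, g1=1, g2=0, g3=1, g4=1 → 1; observed 0. Eliminates g0 stuck-at-0, g0 inverted output, g1 stuck-at-1, g1 inverted output, g2 stuck-at-1, g2 inverted output, g3 stuck-at-1, g4 stuck-at-1.
Test 3 (x1=0, x2=1): fault-free g0=1, g1=1, g2=1, g3=0, g4=1 → 1; observed 1. Eliminates g4 inverted output.
Only g3 inverted output is consistent with every test.

g3 inverted output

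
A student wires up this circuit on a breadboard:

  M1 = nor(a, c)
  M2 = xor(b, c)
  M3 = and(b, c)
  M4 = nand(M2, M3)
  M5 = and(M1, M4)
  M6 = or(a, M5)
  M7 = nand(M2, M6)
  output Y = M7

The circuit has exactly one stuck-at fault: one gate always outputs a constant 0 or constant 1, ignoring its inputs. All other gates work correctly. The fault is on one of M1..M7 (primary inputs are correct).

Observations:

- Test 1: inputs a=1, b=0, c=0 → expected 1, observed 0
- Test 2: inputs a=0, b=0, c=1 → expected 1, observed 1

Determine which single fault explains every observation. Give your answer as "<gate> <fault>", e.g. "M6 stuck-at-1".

Fault-free values for test 1 (a=1, b=0, c=0): M1=0, M2=0, M3=0, M4=1, M5=0, M6=1, M7=1, giving Y=1. Observed 0.
Test 1: faults giving observed 0 are {M2 stuck-at-1, M7 stuck-at-0}.
Test 2 (a=0, b=0, c=1): fault-free M1=0, M2=1, M3=0, M4=1, M5=0, M6=0, M7=1 → 1; observed 1. Eliminates M7 stuck-at-0.
Only M2 stuck-at-1 is consistent with every test.

M2 stuck-at-1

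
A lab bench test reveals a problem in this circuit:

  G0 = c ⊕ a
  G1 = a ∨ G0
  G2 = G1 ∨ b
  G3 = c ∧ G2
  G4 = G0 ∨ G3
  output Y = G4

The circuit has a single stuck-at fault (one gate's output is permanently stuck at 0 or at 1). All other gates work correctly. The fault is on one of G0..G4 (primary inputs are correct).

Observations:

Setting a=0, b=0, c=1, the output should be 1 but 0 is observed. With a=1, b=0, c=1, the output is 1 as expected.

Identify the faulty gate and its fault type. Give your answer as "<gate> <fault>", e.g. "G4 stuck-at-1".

G0 stuck-at-0

Fault-free values for test 1 (a=0, b=0, c=1): G0=1, G1=1, G2=1, G3=1, G4=1, giving Y=1. Observed 0.
Test 1: faults giving observed 0 are {G0 stuck-at-0, G4 stuck-at-0}.
Test 2 (a=1, b=0, c=1): fault-free G0=0, G1=1, G2=1, G3=1, G4=1 → 1; observed 1. Eliminates G4 stuck-at-0.
Only G0 stuck-at-0 is consistent with every test.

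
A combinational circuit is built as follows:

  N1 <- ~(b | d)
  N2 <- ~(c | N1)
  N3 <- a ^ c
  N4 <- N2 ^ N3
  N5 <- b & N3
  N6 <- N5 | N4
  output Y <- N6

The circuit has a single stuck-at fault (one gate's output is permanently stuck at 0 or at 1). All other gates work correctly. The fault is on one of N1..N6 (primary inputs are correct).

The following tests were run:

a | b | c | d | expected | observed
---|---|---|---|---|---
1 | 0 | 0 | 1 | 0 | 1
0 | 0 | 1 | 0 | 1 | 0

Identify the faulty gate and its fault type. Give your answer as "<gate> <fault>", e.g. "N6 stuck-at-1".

N3 stuck-at-0

Fault-free values for test 1 (a=1, b=0, c=0, d=1): N1=0, N2=1, N3=1, N4=0, N5=0, N6=0, giving Y=0. Observed 1.
Test 1: faults giving observed 1 are {N1 stuck-at-1, N2 stuck-at-0, N3 stuck-at-0, N4 stuck-at-1, N5 stuck-at-1, N6 stuck-at-1}.
Test 2 (a=0, b=0, c=1, d=0): fault-free N1=1, N2=0, N3=1, N4=1, N5=0, N6=1 → 1; observed 0. Eliminates N1 stuck-at-1, N2 stuck-at-0, N4 stuck-at-1, N5 stuck-at-1, N6 stuck-at-1.
Only N3 stuck-at-0 is consistent with every test.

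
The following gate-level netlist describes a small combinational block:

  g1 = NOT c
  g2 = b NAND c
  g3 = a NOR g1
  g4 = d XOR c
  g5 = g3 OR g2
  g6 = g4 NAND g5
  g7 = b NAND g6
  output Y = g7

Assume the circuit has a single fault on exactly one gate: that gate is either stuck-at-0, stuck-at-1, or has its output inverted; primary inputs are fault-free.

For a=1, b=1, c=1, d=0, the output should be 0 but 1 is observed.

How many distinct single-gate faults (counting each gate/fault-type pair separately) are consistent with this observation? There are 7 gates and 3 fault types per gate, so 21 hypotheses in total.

Fault-free: g1=0, g2=0, g3=0, g4=1, g5=0, g6=1, g7=0 → 0. Observed 1.
  g1: none of the 3 fault types match ✗
  g2: stuck-at-1, inverted output ✓; others ✗
  g3: stuck-at-1, inverted output ✓; others ✗
  g4: none of the 3 fault types match ✗
  g5: stuck-at-1, inverted output ✓; others ✗
  g6: stuck-at-0, inverted output ✓; others ✗
  g7: stuck-at-1, inverted output ✓; others ✗
Consistent faults: {g2 stuck-at-1, g2 inverted output, g3 stuck-at-1, g3 inverted output, g5 stuck-at-1, g5 inverted output, g6 stuck-at-0, g6 inverted output, g7 stuck-at-1, g7 inverted output} — 10 in all.

10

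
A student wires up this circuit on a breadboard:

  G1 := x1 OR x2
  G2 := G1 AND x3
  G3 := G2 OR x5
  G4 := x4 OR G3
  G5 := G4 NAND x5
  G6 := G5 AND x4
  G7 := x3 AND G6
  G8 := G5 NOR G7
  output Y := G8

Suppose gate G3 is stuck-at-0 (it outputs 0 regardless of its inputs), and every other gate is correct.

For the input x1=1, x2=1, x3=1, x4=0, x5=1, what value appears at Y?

Propagate with G3 forced: G1=1, G2=1, G3=0 [stuck-at-0], G4=0, G5=1, G6=0, G7=0, G8=0.
So Y = 0. (Without the fault it would be 1.)

0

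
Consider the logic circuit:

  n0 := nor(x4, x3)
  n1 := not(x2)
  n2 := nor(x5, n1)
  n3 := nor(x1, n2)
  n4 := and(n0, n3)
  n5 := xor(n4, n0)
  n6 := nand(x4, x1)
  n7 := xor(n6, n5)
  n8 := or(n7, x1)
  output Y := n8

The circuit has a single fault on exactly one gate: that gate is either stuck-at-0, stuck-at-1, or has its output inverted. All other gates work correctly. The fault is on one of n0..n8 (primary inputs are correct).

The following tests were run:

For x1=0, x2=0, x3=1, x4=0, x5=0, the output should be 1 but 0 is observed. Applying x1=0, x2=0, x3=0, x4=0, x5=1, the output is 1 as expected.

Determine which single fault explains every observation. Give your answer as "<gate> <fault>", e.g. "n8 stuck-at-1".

Fault-free values for test 1 (x1=0, x2=0, x3=1, x4=0, x5=0): n0=0, n1=1, n2=0, n3=1, n4=0, n5=0, n6=1, n7=1, n8=1, giving Y=1. Observed 0.
Test 1: faults giving observed 0 are {n4 stuck-at-1, n4 inverted output, n5 stuck-at-1, n5 inverted output, n6 stuck-at-0, n6 inverted output, n7 stuck-at-0, n7 inverted output, n8 stuck-at-0, n8 inverted output}.
Test 2 (x1=0, x2=0, x3=0, x4=0, x5=1): fault-free n0=1, n1=1, n2=0, n3=1, n4=1, n5=0, n6=1, n7=1, n8=1 → 1; observed 1. Eliminates n4 inverted output, n5 stuck-at-1, n5 inverted output, n6 stuck-at-0, n6 inverted output, n7 stuck-at-0, n7 inverted output, n8 stuck-at-0, n8 inverted output.
Only n4 stuck-at-1 is consistent with every test.

n4 stuck-at-1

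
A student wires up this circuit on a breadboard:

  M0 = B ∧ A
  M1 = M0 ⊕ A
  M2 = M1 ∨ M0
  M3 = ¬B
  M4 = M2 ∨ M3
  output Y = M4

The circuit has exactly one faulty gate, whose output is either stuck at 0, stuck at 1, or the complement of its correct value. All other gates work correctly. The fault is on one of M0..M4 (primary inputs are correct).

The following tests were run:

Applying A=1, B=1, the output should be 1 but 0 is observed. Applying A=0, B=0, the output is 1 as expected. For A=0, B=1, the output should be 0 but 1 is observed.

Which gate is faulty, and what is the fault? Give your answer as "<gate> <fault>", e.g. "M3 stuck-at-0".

M2 inverted output

Fault-free values for test 1 (A=1, B=1): M0=1, M1=0, M2=1, M3=0, M4=1, giving Y=1. Observed 0.
Test 1: faults giving observed 0 are {M2 stuck-at-0, M2 inverted output, M4 stuck-at-0, M4 inverted output}.
Test 2 (A=0, B=0): fault-free M0=0, M1=0, M2=0, M3=1, M4=1 → 1; observed 1. Eliminates M4 stuck-at-0, M4 inverted output.
Test 3 (A=0, B=1): fault-free M0=0, M1=0, M2=0, M3=0, M4=0 → 0; observed 1. Eliminates M2 stuck-at-0.
Only M2 inverted output is consistent with every test.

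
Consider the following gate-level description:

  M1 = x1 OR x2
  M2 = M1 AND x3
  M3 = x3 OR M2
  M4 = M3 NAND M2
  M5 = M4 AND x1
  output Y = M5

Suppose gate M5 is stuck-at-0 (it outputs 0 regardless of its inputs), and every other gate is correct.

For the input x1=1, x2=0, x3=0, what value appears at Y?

Propagate with M5 forced: M1=1, M2=0, M3=0, M4=1, M5=0 [stuck-at-0].
So Y = 0. (Without the fault it would be 1.)

0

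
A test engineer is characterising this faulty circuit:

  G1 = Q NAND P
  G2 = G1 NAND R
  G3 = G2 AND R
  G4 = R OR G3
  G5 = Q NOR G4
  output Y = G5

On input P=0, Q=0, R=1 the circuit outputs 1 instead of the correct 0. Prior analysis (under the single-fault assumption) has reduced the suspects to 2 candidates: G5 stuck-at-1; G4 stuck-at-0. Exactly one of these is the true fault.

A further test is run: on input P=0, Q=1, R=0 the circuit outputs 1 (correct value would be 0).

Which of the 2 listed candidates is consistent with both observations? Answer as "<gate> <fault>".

Evaluate each candidate on input P=0, Q=1, R=0:
  G5 stuck-at-1: G1=1, G2=1, G3=0, G4=0, G5=1 [stuck-at-1] → 1 — matches
  G4 stuck-at-0: G1=1, G2=1, G3=0, G4=0 [stuck-at-0], G5=0 → 0 — eliminated
Only G5 stuck-at-1 reproduces the observed 1.

G5 stuck-at-1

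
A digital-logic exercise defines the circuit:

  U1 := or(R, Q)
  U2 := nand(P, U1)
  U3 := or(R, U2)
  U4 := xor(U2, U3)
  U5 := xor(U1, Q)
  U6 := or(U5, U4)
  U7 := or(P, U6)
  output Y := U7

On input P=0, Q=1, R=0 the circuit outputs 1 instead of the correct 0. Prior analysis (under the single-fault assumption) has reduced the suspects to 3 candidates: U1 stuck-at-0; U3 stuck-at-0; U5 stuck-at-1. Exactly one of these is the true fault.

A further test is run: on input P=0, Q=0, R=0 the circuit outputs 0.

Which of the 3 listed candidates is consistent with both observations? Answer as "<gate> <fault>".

U1 stuck-at-0

Evaluate each candidate on input P=0, Q=0, R=0:
  U1 stuck-at-0: U1=0 [stuck-at-0], U2=1, U3=1, U4=0, U5=0, U6=0, U7=0 → 0 — matches
  U3 stuck-at-0: U1=0, U2=1, U3=0 [stuck-at-0], U4=1, U5=0, U6=1, U7=1 → 1 — eliminated
  U5 stuck-at-1: U1=0, U2=1, U3=1, U4=0, U5=1 [stuck-at-1], U6=1, U7=1 → 1 — eliminated
Only U1 stuck-at-0 reproduces the observed 0.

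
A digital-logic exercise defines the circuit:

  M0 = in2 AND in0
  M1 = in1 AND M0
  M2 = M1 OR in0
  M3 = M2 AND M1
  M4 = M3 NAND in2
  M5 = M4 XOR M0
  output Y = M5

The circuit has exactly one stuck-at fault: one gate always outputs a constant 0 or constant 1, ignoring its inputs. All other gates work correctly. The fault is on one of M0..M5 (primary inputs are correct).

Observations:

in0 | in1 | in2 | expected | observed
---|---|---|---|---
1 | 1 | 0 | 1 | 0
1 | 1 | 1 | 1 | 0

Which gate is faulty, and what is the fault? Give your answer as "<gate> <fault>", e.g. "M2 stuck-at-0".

Fault-free values for test 1 (in0=1, in1=1, in2=0): M0=0, M1=0, M2=1, M3=0, M4=1, M5=1, giving Y=1. Observed 0.
Test 1: faults giving observed 0 are {M0 stuck-at-1, M4 stuck-at-0, M5 stuck-at-0}.
Test 2 (in0=1, in1=1, in2=1): fault-free M0=1, M1=1, M2=1, M3=1, M4=0, M5=1 → 1; observed 0. Eliminates M0 stuck-at-1, M4 stuck-at-0.
Only M5 stuck-at-0 is consistent with every test.

M5 stuck-at-0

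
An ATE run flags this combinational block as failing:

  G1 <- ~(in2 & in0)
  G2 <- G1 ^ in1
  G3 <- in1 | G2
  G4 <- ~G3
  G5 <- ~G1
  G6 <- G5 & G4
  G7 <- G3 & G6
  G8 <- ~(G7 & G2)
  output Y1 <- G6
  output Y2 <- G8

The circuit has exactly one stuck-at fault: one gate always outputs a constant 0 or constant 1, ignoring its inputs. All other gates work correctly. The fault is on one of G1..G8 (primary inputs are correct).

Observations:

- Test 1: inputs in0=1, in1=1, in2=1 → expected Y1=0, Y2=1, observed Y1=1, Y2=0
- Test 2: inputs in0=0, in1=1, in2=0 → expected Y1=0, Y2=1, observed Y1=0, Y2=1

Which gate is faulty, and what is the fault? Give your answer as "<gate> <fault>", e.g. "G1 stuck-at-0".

Fault-free values for test 1 (in0=1, in1=1, in2=1): G1=0, G2=1, G3=1, G4=0, G5=1, G6=0, G7=0, G8=1, giving Y1=0, Y2=1. Observed Y1=1, Y2=0.
Test 1: faults giving observed Y1=1, Y2=0 are {G4 stuck-at-1, G6 stuck-at-1}.
Test 2 (in0=0, in1=1, in2=0): fault-free G1=1, G2=0, G3=1, G4=0, G5=0, G6=0, G7=0, G8=1 → Y1=0, Y2=1; observed Y1=0, Y2=1. Eliminates G6 stuck-at-1.
Only G4 stuck-at-1 is consistent with every test.

G4 stuck-at-1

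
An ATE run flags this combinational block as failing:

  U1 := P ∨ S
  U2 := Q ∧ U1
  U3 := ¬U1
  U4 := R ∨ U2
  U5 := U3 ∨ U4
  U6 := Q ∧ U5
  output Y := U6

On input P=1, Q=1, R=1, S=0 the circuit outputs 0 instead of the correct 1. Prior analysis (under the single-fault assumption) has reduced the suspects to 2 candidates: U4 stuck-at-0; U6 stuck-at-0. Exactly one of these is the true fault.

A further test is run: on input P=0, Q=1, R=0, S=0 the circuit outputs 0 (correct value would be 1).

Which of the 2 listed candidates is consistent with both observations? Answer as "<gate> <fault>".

Evaluate each candidate on input P=0, Q=1, R=0, S=0:
  U4 stuck-at-0: U1=0, U2=0, U3=1, U4=0 [stuck-at-0], U5=1, U6=1 → 1 — eliminated
  U6 stuck-at-0: U1=0, U2=0, U3=1, U4=0, U5=1, U6=0 [stuck-at-0] → 0 — matches
Only U6 stuck-at-0 reproduces the observed 0.

U6 stuck-at-0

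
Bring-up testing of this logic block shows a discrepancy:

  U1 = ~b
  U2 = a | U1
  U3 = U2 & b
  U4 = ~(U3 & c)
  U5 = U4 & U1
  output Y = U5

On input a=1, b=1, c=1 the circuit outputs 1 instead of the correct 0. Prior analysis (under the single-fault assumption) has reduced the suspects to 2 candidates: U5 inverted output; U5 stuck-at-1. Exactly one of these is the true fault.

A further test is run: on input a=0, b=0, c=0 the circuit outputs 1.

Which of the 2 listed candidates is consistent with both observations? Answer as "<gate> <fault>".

Evaluate each candidate on input a=0, b=0, c=0:
  U5 inverted output: U1=1, U2=1, U3=0, U4=1, U5=0 [inverted output] → 0 — eliminated
  U5 stuck-at-1: U1=1, U2=1, U3=0, U4=1, U5=1 [stuck-at-1] → 1 — matches
Only U5 stuck-at-1 reproduces the observed 1.

U5 stuck-at-1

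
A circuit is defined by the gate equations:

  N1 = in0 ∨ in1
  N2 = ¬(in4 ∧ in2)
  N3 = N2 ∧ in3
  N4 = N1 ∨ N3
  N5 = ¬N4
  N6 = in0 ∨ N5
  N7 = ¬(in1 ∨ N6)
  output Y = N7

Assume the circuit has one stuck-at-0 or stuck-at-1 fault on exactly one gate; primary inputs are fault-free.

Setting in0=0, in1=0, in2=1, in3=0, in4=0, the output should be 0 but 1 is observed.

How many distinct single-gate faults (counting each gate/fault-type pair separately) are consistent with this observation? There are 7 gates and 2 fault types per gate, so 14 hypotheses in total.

6

Fault-free: N1=0, N2=1, N3=0, N4=0, N5=1, N6=1, N7=0 → 0. Observed 1.
  N1 stuck-at-0: output 0 ✗
  N1 stuck-at-1: output 1 ✓
  N2 stuck-at-0: output 0 ✗
  N2 stuck-at-1: output 0 ✗
  N3 stuck-at-0: output 0 ✗
  N3 stuck-at-1: output 1 ✓
  N4 stuck-at-0: output 0 ✗
  N4 stuck-at-1: output 1 ✓
  N5 stuck-at-0: output 1 ✓
  N5 stuck-at-1: output 0 ✗
  N6 stuck-at-0: output 1 ✓
  N6 stuck-at-1: output 0 ✗
  N7 stuck-at-0: output 0 ✗
  N7 stuck-at-1: output 1 ✓
Consistent faults: {N1 stuck-at-1, N3 stuck-at-1, N4 stuck-at-1, N5 stuck-at-0, N6 stuck-at-0, N7 stuck-at-1} — 6 in all.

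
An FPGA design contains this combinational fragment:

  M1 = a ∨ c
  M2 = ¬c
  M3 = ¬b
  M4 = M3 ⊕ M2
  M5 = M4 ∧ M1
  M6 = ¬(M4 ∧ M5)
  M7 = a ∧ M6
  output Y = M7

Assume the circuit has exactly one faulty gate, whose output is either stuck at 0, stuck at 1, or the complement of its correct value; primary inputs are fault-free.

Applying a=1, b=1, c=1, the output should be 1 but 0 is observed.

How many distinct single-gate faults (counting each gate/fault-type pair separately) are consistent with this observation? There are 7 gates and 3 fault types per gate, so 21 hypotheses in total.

10

Fault-free: M1=1, M2=0, M3=0, M4=0, M5=0, M6=1, M7=1 → 1. Observed 0.
  M1: none of the 3 fault types match ✗
  M2: stuck-at-1, inverted output ✓; others ✗
  M3: stuck-at-1, inverted output ✓; others ✗
  M4: stuck-at-1, inverted output ✓; others ✗
  M5: none of the 3 fault types match ✗
  M6: stuck-at-0, inverted output ✓; others ✗
  M7: stuck-at-0, inverted output ✓; others ✗
Consistent faults: {M2 stuck-at-1, M2 inverted output, M3 stuck-at-1, M3 inverted output, M4 stuck-at-1, M4 inverted output, M6 stuck-at-0, M6 inverted output, M7 stuck-at-0, M7 inverted output} — 10 in all.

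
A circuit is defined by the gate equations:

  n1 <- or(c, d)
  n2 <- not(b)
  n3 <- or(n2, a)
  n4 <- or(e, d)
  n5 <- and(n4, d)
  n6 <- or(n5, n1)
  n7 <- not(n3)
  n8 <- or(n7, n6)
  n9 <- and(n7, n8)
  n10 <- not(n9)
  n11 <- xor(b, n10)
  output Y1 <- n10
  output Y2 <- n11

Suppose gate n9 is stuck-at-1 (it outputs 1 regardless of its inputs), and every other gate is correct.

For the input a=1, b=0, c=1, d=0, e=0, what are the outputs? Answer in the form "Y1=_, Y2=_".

Propagate with n9 forced: n1=1, n2=1, n3=1, n4=0, n5=0, n6=1, n7=0, n8=1, n9=1 [stuck-at-1], n10=0, n11=0.
So the outputs are Y1=0, Y2=0. (Without the fault they would be Y1=1, Y2=1.)

Y1=0, Y2=0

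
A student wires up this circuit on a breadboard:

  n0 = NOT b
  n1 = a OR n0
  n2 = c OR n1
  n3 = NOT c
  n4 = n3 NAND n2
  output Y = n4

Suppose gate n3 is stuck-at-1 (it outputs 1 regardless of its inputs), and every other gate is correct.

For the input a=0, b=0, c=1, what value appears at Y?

0

Propagate with n3 forced: n0=1, n1=1, n2=1, n3=1 [stuck-at-1], n4=0.
So Y = 0. (Without the fault it would be 1.)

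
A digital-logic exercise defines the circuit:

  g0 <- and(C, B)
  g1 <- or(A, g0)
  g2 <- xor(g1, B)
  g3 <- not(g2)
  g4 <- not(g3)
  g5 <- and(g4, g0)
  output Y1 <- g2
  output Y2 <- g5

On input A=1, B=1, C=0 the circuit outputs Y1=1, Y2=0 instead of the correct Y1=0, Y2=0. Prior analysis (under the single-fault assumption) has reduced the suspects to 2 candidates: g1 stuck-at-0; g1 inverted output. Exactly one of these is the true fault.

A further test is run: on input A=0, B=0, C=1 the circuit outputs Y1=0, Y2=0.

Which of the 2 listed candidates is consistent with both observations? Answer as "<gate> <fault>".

g1 stuck-at-0

Evaluate each candidate on input A=0, B=0, C=1:
  g1 stuck-at-0: g0=0, g1=0 [stuck-at-0], g2=0, g3=1, g4=0, g5=0 → Y1=0, Y2=0 — matches
  g1 inverted output: g0=0, g1=1 [inverted output], g2=1, g3=0, g4=1, g5=0 → Y1=1, Y2=0 — eliminated
Only g1 stuck-at-0 reproduces the observed Y1=0, Y2=0.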